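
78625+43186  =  121811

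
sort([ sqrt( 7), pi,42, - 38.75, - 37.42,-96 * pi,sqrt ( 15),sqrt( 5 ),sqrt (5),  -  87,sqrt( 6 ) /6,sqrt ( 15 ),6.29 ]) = [ - 96*pi, - 87, - 38.75, - 37.42,  sqrt ( 6 )/6, sqrt( 5 ) , sqrt(5),sqrt(7 ) , pi,sqrt ( 15),sqrt( 15),6.29,42 ]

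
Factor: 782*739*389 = 224802322 =2^1*17^1 * 23^1* 389^1*739^1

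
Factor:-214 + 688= 2^1*3^1*79^1 = 474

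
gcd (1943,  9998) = 1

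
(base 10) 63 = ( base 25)2D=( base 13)4B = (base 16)3f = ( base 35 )1S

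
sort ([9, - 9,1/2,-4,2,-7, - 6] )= [ - 9, - 7, - 6, - 4, 1/2,2,9 ] 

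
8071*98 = 790958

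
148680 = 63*2360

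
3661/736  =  4 + 717/736 = 4.97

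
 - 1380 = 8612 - 9992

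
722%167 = 54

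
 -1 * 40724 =  -  40724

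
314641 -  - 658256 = 972897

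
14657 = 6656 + 8001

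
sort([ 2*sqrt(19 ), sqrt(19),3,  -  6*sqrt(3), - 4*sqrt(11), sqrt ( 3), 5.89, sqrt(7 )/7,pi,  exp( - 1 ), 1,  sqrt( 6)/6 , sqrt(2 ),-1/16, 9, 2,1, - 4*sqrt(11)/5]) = [-4*sqrt(11 ), -6*sqrt( 3), - 4*sqrt( 11)/5, - 1/16, exp ( - 1), sqrt( 7 ) /7, sqrt( 6 )/6,1, 1,sqrt( 2 ), sqrt(3 ), 2,3,pi,sqrt( 19), 5.89, 2*sqrt(19),9 ] 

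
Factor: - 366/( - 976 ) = 3/8=2^ ( - 3)*3^1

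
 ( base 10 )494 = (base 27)I8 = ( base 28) hi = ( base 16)1EE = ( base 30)ge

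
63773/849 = 63773/849 = 75.12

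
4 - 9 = - 5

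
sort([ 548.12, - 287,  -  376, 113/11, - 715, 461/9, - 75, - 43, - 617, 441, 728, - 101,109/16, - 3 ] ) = [ - 715,-617, - 376,  -  287, - 101,-75,-43,-3, 109/16 , 113/11, 461/9,441, 548.12, 728]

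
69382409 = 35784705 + 33597704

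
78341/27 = 78341/27= 2901.52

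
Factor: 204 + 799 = 17^1*59^1= 1003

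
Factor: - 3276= - 2^2*3^2*7^1*13^1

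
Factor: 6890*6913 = 2^1*5^1*13^1*31^1*53^1*223^1 = 47630570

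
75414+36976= 112390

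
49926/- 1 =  - 49926 + 0/1 = - 49926.00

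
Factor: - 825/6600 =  - 1/8 = - 2^( - 3) 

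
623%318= 305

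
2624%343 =223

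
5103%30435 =5103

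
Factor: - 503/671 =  - 11^( -1 )*61^( -1)*503^1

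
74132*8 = 593056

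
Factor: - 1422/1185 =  - 2^1*3^1*5^ (-1) =-6/5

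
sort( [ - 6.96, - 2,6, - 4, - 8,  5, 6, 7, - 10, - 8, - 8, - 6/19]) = [ - 10,-8, - 8, - 8,  -  6.96, - 4 ,  -  2,-6/19,5,  6, 6,7 ]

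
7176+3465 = 10641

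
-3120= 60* ( - 52)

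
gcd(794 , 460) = 2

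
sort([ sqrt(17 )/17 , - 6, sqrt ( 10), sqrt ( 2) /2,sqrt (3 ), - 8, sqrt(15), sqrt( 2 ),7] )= [ - 8, - 6,sqrt (17)/17, sqrt (2) /2,sqrt(2),  sqrt( 3) , sqrt (10 ),sqrt(15),  7]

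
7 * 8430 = 59010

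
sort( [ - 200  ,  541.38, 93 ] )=[ - 200 , 93,541.38 ] 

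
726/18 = 121/3  =  40.33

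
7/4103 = 7/4103 = 0.00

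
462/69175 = 462/69175 = 0.01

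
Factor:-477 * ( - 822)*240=94102560= 2^5 * 3^4*5^1*53^1*137^1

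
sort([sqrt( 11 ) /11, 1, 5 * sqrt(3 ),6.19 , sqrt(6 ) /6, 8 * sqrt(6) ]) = [sqrt(11 ) /11,sqrt( 6) /6, 1, 6.19, 5 * sqrt( 3 ), 8*sqrt( 6 ) ] 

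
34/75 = 34/75 = 0.45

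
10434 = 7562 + 2872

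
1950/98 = 975/49 = 19.90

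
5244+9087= 14331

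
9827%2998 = 833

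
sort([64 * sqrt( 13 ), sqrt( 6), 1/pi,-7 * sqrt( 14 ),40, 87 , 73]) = [-7 *sqrt(14),1/pi,sqrt(6 ),40, 73,87, 64*sqrt(13)]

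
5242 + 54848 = 60090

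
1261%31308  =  1261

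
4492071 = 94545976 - 90053905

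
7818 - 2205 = 5613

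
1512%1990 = 1512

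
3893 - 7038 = -3145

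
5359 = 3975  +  1384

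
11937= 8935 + 3002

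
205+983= 1188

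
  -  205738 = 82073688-82279426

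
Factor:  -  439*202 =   -  88678 = - 2^1*101^1*439^1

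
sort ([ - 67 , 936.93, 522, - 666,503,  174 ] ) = [ - 666, - 67 , 174, 503 , 522,936.93]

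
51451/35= 51451/35 = 1470.03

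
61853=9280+52573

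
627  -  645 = -18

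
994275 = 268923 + 725352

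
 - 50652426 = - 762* 66473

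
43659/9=4851 = 4851.00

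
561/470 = 1 + 91/470  =  1.19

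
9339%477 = 276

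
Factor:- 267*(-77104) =2^4* 3^1 * 61^1*79^1*89^1 = 20586768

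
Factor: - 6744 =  - 2^3 * 3^1*281^1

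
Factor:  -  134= - 2^1 * 67^1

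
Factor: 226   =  2^1 * 113^1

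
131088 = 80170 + 50918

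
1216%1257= 1216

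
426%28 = 6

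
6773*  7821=52971633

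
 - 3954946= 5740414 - 9695360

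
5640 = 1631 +4009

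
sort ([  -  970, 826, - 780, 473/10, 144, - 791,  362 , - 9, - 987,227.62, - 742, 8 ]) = [ - 987, - 970, - 791, - 780, - 742,- 9, 8,473/10,144  ,  227.62,362,  826 ]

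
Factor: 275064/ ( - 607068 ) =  - 314/693=- 2^1*3^(-2)* 7^(  -  1)*11^(-1 )*157^1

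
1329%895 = 434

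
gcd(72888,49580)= 4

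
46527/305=152 + 167/305 = 152.55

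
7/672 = 1/96= 0.01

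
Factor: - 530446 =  - 2^1*7^1*37889^1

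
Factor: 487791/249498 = 653/334= 2^( - 1) * 167^( - 1)*653^1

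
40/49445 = 8/9889 =0.00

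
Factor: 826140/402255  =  7868/3831= 2^2 * 3^( - 1)*7^1*281^1 * 1277^( -1)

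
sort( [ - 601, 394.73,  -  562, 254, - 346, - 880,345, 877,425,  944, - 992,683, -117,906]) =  [ - 992,  -  880,-601, - 562,- 346, - 117,254,345,394.73,425, 683, 877, 906,944] 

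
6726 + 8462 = 15188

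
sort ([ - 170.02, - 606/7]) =[-170.02, - 606/7]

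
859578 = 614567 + 245011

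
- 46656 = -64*729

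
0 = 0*7332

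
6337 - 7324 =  - 987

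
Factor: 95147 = 13^2*563^1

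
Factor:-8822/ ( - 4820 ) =4411/2410 = 2^( - 1) * 5^ ( - 1) * 11^1*241^(-1)*401^1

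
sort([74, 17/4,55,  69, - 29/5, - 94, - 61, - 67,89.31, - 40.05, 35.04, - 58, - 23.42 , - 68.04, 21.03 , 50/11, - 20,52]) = [ - 94,-68.04, - 67 , - 61, - 58,-40.05, - 23.42, - 20, - 29/5,17/4,  50/11,  21.03,35.04, 52,  55,69, 74,89.31]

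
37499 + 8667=46166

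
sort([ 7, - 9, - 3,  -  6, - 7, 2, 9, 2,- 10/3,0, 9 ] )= [ - 9, - 7, - 6, - 10/3, - 3,0 , 2, 2, 7, 9, 9] 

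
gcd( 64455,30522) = 3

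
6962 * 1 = 6962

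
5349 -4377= 972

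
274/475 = 274/475 = 0.58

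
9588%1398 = 1200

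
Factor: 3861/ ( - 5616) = - 2^( - 4)*11^1=- 11/16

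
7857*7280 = 57198960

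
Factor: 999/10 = 2^(-1 )*3^3*5^( - 1)*37^1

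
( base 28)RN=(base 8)1413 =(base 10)779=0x30B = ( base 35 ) m9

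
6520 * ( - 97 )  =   - 632440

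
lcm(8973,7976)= 71784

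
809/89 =809/89 =9.09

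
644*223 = 143612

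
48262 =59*818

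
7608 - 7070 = 538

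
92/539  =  92/539  =  0.17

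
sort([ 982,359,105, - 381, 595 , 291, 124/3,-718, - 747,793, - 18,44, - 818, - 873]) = [ - 873, - 818, -747, - 718, - 381,- 18,124/3, 44,  105,291, 359,595, 793, 982 ]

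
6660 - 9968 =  - 3308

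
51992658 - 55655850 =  - 3663192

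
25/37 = 25/37 =0.68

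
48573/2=48573/2  =  24286.50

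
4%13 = 4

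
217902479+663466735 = 881369214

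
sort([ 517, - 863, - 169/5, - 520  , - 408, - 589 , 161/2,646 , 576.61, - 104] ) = [ - 863,- 589 , - 520, - 408,- 104, - 169/5, 161/2,  517, 576.61 , 646]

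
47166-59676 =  - 12510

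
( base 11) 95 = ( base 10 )104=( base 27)3N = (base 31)3B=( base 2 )1101000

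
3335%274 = 47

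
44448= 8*5556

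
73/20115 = 73/20115 = 0.00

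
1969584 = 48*41033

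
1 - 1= 0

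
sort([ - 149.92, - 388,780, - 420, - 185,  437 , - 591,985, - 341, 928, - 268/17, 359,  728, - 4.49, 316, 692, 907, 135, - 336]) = [ - 591, - 420, - 388, - 341, - 336,  -  185, - 149.92,- 268/17, - 4.49,135,316 , 359, 437,692, 728, 780, 907, 928, 985 ] 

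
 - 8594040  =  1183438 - 9777478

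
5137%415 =157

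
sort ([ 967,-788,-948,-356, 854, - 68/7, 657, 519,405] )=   [ - 948, - 788, - 356, - 68/7,  405 , 519, 657,854, 967]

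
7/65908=7/65908= 0.00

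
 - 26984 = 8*(-3373 ) 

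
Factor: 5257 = 7^1*751^1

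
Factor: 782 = 2^1*17^1 * 23^1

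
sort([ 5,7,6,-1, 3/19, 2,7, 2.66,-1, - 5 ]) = [-5, - 1,-1, 3/19, 2, 2.66, 5,6,7,7 ] 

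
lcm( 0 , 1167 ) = 0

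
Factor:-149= -149^1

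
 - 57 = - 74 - - 17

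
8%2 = 0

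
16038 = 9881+6157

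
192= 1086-894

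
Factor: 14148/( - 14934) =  - 18/19 = - 2^1*3^2*19^ ( - 1) 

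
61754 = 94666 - 32912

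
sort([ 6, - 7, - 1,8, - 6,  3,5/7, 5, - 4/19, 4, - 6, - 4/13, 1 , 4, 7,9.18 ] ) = [ - 7,-6,-6, - 1, - 4/13, - 4/19,5/7,1, 3,  4, 4,5,6,  7,8,9.18 ] 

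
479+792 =1271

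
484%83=69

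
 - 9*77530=  -  697770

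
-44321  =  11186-55507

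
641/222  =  641/222 = 2.89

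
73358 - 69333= 4025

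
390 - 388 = 2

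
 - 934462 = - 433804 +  - 500658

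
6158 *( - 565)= -3479270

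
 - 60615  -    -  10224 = -50391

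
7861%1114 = 63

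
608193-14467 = 593726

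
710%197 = 119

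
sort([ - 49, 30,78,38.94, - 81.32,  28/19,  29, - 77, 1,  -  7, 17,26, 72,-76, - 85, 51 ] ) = [ - 85, - 81.32, - 77 , - 76,-49, - 7,1, 28/19,17,  26,29, 30,38.94, 51,  72,  78] 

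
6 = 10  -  4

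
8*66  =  528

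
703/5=140 + 3/5 = 140.60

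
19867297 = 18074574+1792723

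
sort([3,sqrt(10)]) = [3, sqrt( 10 )]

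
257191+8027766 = 8284957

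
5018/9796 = 2509/4898  =  0.51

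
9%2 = 1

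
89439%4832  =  2463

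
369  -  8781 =-8412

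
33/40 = 33/40 = 0.82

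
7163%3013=1137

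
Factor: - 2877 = -3^1 * 7^1 * 137^1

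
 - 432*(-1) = 432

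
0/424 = 0 = 0.00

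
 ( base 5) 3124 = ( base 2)110011110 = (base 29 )E8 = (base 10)414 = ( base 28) EM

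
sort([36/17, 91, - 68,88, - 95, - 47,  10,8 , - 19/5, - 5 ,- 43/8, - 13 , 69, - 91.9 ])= [-95, - 91.9,-68,- 47, - 13, - 43/8, - 5, - 19/5, 36/17, 8 , 10,69 , 88, 91]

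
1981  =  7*283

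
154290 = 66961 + 87329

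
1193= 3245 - 2052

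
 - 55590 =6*( - 9265) 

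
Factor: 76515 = 3^1*5^1*5101^1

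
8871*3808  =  33780768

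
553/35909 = 553/35909 = 0.02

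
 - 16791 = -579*29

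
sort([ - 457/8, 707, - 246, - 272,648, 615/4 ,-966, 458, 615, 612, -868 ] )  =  [ - 966, - 868, - 272, - 246,-457/8,615/4, 458,612, 615, 648,707] 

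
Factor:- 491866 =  - 2^1*331^1*743^1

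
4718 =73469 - 68751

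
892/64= 13 + 15/16= 13.94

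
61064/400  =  152 + 33/50= 152.66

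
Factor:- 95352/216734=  - 2^2*3^1*7^(-1 )*29^1*113^(-1) = -348/791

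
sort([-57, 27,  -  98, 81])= [  -  98,  -  57,27,81 ]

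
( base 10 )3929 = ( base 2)111101011001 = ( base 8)7531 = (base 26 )5L3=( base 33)3K2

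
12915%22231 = 12915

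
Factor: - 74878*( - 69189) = 5180733942 = 2^1 * 3^1* 29^1*1291^1*23063^1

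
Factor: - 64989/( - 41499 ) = 83/53 = 53^(-1)*83^1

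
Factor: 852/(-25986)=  - 2/61 = - 2^1 * 61^( - 1 ) 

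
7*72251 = 505757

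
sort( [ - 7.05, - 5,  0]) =[ - 7.05, - 5, 0]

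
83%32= 19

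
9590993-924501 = 8666492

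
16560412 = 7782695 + 8777717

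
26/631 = 26/631 = 0.04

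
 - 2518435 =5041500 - 7559935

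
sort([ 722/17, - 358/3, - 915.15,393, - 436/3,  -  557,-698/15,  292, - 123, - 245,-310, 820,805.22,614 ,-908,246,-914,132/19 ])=[-915.15,-914, - 908, - 557,-310, - 245,-436/3 , - 123,-358/3, - 698/15, 132/19, 722/17, 246,292,393,614,  805.22 , 820]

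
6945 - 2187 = 4758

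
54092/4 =13523 = 13523.00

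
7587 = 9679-2092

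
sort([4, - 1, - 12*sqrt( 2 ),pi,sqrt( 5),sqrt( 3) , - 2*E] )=[-12*sqrt( 2), - 2*E, - 1, sqrt( 3),sqrt(5) , pi, 4]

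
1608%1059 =549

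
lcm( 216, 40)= 1080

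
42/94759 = 6/13537 = 0.00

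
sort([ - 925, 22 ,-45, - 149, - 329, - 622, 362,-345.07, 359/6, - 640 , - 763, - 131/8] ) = [ - 925, - 763,- 640, - 622, - 345.07, - 329, - 149, - 45, -131/8,22, 359/6,362 ]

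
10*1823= 18230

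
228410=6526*35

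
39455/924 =42 + 647/924 = 42.70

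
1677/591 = 559/197   =  2.84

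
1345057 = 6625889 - 5280832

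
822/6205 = 822/6205=0.13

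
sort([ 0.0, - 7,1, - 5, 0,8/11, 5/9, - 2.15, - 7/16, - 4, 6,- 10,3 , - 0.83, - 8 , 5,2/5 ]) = [ - 10, - 8, - 7, - 5 , - 4 , - 2.15, - 0.83, - 7/16,0.0, 0,2/5, 5/9, 8/11, 1,3, 5, 6 ]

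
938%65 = 28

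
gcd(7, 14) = 7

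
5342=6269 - 927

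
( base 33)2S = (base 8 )136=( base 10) 94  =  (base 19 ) 4I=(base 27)3d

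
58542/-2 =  - 29271 +0/1 = -29271.00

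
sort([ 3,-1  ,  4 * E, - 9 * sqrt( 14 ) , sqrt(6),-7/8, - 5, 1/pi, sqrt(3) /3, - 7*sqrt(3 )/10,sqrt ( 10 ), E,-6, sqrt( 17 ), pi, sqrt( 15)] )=[ - 9*sqrt( 14) , - 6, - 5, - 7*sqrt (3 )/10, - 1 , -7/8,  1/pi,sqrt (3)/3,  sqrt(6), E, 3 , pi, sqrt (10 ), sqrt( 15 ), sqrt(17),4*E ]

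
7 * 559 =3913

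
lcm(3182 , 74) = 3182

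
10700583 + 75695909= 86396492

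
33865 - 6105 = 27760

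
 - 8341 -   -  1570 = -6771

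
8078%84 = 14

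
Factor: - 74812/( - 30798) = 2^1*3^( - 2)*29^(- 1)*317^1 = 634/261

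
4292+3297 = 7589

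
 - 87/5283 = - 29/1761 =-0.02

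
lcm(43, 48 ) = 2064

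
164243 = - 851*( - 193)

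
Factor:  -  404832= - 2^5*3^1*4217^1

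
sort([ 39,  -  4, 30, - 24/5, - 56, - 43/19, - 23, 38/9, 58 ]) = [ - 56 ,- 23,  -  24/5,  -  4,- 43/19,38/9,  30, 39, 58]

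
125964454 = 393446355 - 267481901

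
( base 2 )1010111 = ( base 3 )10020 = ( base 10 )87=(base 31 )2p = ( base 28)33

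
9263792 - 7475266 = 1788526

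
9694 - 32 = 9662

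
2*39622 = 79244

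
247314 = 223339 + 23975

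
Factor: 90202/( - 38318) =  - 7^(-1) * 23^( - 1 )*379^1 = - 379/161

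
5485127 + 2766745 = 8251872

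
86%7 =2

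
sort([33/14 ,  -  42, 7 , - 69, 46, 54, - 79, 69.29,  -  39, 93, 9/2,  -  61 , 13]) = [ - 79,- 69 , - 61, - 42, - 39, 33/14, 9/2, 7, 13, 46, 54, 69.29,93 ] 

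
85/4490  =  17/898=0.02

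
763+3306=4069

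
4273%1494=1285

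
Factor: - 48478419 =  - 3^4*11^1*54409^1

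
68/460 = 17/115 = 0.15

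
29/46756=29/46756 = 0.00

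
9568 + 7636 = 17204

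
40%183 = 40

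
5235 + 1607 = 6842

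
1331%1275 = 56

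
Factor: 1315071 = 3^2*23^1*6353^1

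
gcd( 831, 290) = 1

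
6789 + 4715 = 11504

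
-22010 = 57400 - 79410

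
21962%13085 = 8877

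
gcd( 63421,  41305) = 1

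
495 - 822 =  - 327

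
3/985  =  3/985 = 0.00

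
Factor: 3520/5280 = 2^1*3^( - 1)=2/3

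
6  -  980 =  - 974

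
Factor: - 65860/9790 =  - 2^1*11^( - 1 )*37^1  =  - 74/11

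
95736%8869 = 7046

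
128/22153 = 128/22153 =0.01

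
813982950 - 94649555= 719333395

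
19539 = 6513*3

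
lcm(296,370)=1480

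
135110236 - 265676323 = - 130566087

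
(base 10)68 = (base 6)152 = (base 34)20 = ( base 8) 104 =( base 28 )2C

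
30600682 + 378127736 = 408728418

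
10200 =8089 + 2111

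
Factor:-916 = - 2^2*229^1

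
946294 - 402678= 543616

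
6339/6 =2113/2 = 1056.50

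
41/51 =41/51 = 0.80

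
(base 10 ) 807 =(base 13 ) 4a1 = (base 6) 3423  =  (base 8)1447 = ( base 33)of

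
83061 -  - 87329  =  170390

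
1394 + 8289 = 9683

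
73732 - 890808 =-817076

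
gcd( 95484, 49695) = 3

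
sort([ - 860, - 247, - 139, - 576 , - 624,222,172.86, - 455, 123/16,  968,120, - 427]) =[ - 860, - 624, - 576,- 455,-427,- 247, - 139, 123/16 , 120,172.86,222,968]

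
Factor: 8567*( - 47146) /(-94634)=201949891/47317 = 11^1*13^1*659^1 * 2143^1*47317^( - 1 )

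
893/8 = 893/8 = 111.62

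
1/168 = 1/168=0.01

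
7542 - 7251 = 291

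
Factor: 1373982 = 2^1* 3^1*31^1* 83^1 * 89^1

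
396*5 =1980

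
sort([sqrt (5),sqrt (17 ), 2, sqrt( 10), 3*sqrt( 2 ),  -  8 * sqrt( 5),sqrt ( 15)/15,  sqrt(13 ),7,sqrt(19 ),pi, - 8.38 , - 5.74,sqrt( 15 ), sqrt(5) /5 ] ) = [ - 8*sqrt(5),-8.38, - 5.74, sqrt(15) /15, sqrt( 5 )/5,2,  sqrt(5 ), pi,sqrt(10),sqrt( 13), sqrt(15 ), sqrt ( 17 ),  3*sqrt(2), sqrt(19 ),7 ] 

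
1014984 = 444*2286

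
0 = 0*344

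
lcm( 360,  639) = 25560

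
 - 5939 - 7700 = - 13639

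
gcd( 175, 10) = 5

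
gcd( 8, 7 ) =1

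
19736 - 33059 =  - 13323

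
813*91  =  73983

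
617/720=617/720 = 0.86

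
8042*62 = 498604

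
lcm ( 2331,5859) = 216783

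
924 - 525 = 399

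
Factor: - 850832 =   -  2^4*41^1 * 1297^1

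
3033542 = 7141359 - 4107817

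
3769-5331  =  -1562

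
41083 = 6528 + 34555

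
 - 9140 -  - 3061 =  - 6079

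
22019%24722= 22019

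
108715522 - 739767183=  - 631051661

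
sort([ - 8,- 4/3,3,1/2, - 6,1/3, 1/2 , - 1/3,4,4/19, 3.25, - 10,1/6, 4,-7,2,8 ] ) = [- 10, - 8, - 7, - 6, - 4/3, - 1/3,1/6,4/19,  1/3,1/2,1/2,2,3, 3.25 , 4,4, 8] 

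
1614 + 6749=8363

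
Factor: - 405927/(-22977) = 3^( - 1)*53^1  =  53/3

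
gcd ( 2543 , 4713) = 1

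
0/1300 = 0 = 0.00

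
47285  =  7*6755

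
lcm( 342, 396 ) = 7524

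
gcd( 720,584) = 8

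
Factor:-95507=- 95507^1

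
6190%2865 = 460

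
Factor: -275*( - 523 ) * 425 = 5^4* 11^1*17^1*523^1 = 61125625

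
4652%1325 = 677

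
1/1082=1/1082 = 0.00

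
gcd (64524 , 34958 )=2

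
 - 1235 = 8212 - 9447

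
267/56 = 267/56 = 4.77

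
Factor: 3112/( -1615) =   -  2^3*5^( - 1 ) * 17^(-1 ) * 19^( - 1)*389^1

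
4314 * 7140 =30801960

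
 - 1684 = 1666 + -3350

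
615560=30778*20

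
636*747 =475092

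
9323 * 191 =1780693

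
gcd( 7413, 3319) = 1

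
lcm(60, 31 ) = 1860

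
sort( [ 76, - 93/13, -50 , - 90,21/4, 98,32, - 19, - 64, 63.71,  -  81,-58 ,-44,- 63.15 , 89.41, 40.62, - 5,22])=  [ -90, - 81, - 64, - 63.15,-58,-50, -44,-19,-93/13 ,-5, 21/4,22 , 32,40.62,63.71,  76, 89.41, 98]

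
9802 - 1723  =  8079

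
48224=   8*6028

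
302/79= 302/79= 3.82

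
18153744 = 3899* 4656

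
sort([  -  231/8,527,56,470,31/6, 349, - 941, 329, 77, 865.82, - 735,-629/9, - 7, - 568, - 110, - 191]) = [ - 941 , - 735, - 568, - 191, - 110  , - 629/9, - 231/8, - 7,31/6,56, 77, 329,349,470 , 527,  865.82]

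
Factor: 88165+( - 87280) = 3^1*5^1*59^1 = 885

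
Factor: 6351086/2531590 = 3175543/1265795 = 5^( - 1)*7^2*229^1*283^1*253159^( - 1)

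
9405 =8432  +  973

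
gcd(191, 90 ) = 1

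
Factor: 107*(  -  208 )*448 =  - 9970688 = -2^10*7^1*13^1*107^1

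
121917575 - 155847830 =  - 33930255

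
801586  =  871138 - 69552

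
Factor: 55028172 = 2^2*3^1*67^1*68443^1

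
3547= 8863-5316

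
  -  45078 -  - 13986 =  - 31092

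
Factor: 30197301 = 3^1*313^1*32159^1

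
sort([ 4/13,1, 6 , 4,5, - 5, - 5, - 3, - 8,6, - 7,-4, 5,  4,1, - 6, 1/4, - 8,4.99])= [  -  8, - 8, - 7, - 6,-5,-5,-4, - 3, 1/4,  4/13, 1,1, 4 , 4,4.99,5,5 , 6,6] 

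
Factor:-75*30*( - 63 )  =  141750 = 2^1*3^4*5^3*7^1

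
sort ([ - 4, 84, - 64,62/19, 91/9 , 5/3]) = [ - 64 , - 4, 5/3, 62/19, 91/9, 84]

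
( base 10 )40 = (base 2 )101000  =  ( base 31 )19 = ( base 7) 55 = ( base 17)26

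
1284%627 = 30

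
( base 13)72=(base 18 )53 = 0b1011101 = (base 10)93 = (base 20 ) 4D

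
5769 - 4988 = 781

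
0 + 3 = 3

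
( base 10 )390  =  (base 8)606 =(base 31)CI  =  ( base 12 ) 286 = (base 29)DD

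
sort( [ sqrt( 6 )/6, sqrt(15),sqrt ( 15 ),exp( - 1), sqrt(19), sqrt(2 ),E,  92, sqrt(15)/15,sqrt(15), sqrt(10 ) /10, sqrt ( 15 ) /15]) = [sqrt(15 ) /15,sqrt( 15) /15, sqrt( 10)/10, exp ( - 1),  sqrt( 6)/6, sqrt(2 ), E,sqrt(15),sqrt( 15 ),sqrt(15 ) , sqrt(19) , 92 ]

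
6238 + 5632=11870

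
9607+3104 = 12711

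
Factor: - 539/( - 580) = 2^( - 2 )*5^( - 1)*7^2*11^1*29^( - 1) 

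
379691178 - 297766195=81924983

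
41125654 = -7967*( - 5162 )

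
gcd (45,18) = 9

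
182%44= 6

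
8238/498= 16  +  45/83 = 16.54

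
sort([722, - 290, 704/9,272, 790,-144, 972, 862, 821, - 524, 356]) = [ - 524, - 290,-144,704/9, 272,  356, 722, 790, 821,862,972] 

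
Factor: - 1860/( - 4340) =3/7= 3^1 * 7^( - 1)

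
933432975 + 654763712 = 1588196687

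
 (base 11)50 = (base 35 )1k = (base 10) 55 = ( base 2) 110111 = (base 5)210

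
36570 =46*795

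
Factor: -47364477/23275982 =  - 2^(-1)*3^1*37^1*426707^1*11637991^( -1 )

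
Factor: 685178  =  2^1*13^1*19^2 * 73^1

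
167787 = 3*55929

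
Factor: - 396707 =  - 31^1*67^1*191^1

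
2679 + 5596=8275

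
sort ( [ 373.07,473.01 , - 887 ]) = [-887, 373.07, 473.01] 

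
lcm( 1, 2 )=2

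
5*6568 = 32840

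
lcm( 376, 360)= 16920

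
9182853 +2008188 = 11191041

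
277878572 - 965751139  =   - 687872567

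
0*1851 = 0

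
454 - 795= - 341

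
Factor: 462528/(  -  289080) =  - 2^3*5^( - 1) = -8/5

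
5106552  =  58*88044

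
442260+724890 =1167150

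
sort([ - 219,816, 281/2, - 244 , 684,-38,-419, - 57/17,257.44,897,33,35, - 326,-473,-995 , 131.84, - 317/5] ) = [  -  995, - 473, - 419,-326,-244, - 219,  -  317/5,-38 , - 57/17,  33,35,  131.84, 281/2, 257.44,684,816,897 ]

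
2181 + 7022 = 9203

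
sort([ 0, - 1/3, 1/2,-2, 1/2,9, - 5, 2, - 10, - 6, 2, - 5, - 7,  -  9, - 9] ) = [ - 10 , - 9, - 9 , - 7, - 6, - 5, - 5, - 2,- 1/3, 0 , 1/2, 1/2 , 2, 2, 9 ]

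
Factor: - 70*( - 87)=6090= 2^1*3^1*5^1*7^1*29^1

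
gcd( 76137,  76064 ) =1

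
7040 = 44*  160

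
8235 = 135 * 61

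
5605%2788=29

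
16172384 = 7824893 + 8347491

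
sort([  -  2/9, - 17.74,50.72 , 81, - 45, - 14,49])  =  [  -  45, - 17.74, - 14 , - 2/9,  49,50.72, 81]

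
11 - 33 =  - 22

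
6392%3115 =162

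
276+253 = 529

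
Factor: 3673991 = 439^1*8369^1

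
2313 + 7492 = 9805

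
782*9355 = 7315610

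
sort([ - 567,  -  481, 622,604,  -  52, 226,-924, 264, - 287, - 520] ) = [  -  924, - 567, - 520, - 481, - 287, - 52,  226,264,604 , 622]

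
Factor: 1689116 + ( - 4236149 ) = -3^1*131^1*6481^1= - 2547033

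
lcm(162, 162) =162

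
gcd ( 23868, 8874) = 306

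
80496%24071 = 8283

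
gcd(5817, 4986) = 831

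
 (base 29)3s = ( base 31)3m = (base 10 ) 115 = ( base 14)83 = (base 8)163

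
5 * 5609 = 28045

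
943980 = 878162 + 65818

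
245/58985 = 49/11797 = 0.00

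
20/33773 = 20/33773 = 0.00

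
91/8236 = 91/8236 = 0.01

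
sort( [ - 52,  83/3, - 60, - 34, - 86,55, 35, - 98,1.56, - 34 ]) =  [-98,-86 , - 60 , - 52,  -  34, - 34,1.56,  83/3, 35,55]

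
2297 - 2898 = -601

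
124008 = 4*31002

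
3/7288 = 3/7288=0.00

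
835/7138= 835/7138 = 0.12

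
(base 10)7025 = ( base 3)100122012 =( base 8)15561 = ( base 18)13c5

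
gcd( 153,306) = 153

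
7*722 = 5054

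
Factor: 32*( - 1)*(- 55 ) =1760 = 2^5*5^1*11^1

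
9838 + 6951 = 16789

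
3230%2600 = 630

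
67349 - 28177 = 39172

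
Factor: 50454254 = 2^1 * 25227127^1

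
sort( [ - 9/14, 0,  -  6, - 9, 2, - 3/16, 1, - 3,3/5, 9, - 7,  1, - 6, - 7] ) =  [  -  9, - 7, - 7, - 6, - 6,- 3, - 9/14,-3/16,0,3/5 , 1,1,2, 9] 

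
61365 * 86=5277390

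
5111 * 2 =10222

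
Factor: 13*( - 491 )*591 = - 3772353 = -  3^1*13^1*197^1*491^1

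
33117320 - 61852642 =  - 28735322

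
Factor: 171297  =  3^2* 7^1*2719^1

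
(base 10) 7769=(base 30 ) 8it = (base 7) 31436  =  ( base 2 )1111001011001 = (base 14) 2b8d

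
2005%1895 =110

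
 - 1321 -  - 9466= 8145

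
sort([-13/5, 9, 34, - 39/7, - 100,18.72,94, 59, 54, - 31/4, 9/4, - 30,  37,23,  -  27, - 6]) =[ - 100 ,-30,  -  27, - 31/4, - 6, - 39/7,-13/5,9/4,9,18.72,23,34,37,54,59,94 ]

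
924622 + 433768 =1358390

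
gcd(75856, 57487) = 1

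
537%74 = 19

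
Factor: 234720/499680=163^1*347^(-1) = 163/347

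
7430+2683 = 10113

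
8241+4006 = 12247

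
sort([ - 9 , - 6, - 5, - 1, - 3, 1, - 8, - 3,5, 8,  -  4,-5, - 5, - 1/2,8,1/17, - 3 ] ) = [ - 9, - 8,-6, - 5, - 5,-5, - 4, - 3, - 3,-3,-1, - 1/2 , 1/17,1, 5 , 8, 8]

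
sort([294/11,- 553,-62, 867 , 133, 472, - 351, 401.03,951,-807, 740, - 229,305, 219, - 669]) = [ - 807, - 669, - 553 ,-351, - 229 ,-62, 294/11,133, 219,305, 401.03, 472, 740,867 , 951]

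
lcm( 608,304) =608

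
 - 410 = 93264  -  93674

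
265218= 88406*3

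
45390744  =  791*57384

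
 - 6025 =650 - 6675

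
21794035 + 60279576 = 82073611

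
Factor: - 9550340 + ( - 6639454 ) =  - 2^1*3^4 * 37^2*73^1 = - 16189794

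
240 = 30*8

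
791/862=791/862 = 0.92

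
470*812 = 381640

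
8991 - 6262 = 2729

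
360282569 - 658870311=-298587742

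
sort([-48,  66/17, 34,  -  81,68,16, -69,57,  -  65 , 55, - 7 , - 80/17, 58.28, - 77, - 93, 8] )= [- 93, - 81,  -  77, - 69,  -  65,-48, -7, - 80/17, 66/17, 8, 16, 34, 55,57,  58.28,68] 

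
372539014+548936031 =921475045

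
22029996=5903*3732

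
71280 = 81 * 880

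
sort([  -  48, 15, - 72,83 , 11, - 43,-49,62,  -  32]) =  [  -  72, - 49,-48, - 43,-32,11,15,  62, 83]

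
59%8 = 3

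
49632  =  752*66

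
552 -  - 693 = 1245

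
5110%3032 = 2078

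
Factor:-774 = -2^1*3^2*43^1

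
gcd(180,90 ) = 90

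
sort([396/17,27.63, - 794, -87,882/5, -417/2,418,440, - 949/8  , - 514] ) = [ - 794, - 514, - 417/2,-949/8,- 87, 396/17,27.63,882/5,418,440 ]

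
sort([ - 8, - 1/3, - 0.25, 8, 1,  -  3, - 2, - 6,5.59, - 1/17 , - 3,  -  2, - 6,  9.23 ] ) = [ - 8,-6,-6, - 3, - 3,  -  2, - 2,-1/3, - 0.25, -1/17, 1,5.59,8, 9.23]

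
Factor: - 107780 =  - 2^2*5^1*17^1*317^1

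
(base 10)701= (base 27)pq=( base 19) 1hh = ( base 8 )1275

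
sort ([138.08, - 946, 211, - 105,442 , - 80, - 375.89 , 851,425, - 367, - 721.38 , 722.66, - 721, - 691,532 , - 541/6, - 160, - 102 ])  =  [ - 946, - 721.38, - 721, - 691, - 375.89,  -  367 , - 160,-105, - 102, - 541/6 , - 80,138.08,211,425,  442,532,722.66 , 851 ]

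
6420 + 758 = 7178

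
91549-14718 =76831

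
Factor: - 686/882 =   -  3^( - 2)*7^1= - 7/9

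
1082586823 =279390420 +803196403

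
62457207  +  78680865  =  141138072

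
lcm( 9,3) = 9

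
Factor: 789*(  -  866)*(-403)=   2^1 * 3^1*13^1  *  31^1*263^1*433^1 =275359422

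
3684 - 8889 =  - 5205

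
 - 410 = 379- 789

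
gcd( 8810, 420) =10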